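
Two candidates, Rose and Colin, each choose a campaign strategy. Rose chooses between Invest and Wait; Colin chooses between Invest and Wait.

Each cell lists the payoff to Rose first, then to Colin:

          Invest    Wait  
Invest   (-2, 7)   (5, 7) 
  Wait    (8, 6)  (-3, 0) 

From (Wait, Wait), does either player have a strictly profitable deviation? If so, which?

Both

Rose at (Wait, Wait) earns -3; deviating to Invest yields 5 — a strict improvement.
Colin earns 0; deviating to Invest yields 6 — a strict improvement.
Both Rose and Colin have strictly profitable deviations.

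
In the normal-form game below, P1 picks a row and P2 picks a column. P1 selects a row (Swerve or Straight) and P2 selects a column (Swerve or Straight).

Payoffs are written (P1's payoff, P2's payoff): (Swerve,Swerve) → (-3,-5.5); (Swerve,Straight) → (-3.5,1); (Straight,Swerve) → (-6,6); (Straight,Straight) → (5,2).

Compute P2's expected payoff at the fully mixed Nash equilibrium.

First find x, the probability P1 plays Swerve, from P2's indifference between Swerve and Straight: −5.5x + 6(1−x) = x + 2(1−x), giving x = 8/21.
Since P2 is indifferent in equilibrium, P2's expected payoff equals the payoff from either column against (8/21, 13/21). Using Swerve: −5.5(8/21) + 6(13/21) = 34/21.

34/21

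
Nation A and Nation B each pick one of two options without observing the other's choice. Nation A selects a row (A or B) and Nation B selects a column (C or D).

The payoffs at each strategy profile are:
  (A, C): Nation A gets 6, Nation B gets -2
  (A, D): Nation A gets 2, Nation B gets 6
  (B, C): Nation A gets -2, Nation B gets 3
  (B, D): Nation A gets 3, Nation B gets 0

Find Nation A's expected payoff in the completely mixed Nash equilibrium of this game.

22/9

First find y, the probability Nation B plays C, from Nation A's indifference between A and B: 6y + 2(1−y) = −2y + 3(1−y), giving y = 1/9.
Since Nation A is indifferent in equilibrium, Nation A's expected payoff equals the payoff from either row against (1/9, 8/9). Using A: 6(1/9) + 2(8/9) = 22/9.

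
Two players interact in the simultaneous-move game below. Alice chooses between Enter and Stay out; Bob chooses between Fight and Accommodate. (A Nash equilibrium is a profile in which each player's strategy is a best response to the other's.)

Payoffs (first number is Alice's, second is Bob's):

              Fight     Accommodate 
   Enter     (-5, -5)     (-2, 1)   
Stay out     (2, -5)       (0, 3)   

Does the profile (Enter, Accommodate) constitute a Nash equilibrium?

No

At (Enter, Accommodate), Alice earns -2; switching to Stay out would give 0, so Alice would deviate.
Bob earns 1; switching to Fight would give -5, so Bob has no profitable deviation.
Since at least one player can profitably deviate, this is not a Nash equilibrium.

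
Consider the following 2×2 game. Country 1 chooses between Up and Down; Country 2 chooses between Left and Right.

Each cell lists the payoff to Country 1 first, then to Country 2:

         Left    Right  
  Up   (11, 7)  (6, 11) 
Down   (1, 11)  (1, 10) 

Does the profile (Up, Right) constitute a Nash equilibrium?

At (Up, Right), Country 1 earns 6; switching to Down would give 1, so Country 1 has no profitable deviation.
Country 2 earns 11; switching to Left would give 7, so Country 2 has no profitable deviation.
Neither player can gain by a unilateral deviation, so this profile is a Nash equilibrium.

Yes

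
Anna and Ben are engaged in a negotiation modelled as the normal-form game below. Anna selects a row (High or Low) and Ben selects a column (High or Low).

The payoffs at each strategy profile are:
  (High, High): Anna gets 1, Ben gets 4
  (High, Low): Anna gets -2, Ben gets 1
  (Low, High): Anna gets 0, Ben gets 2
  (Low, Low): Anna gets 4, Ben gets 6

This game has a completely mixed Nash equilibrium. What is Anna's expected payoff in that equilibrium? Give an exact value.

First find y, the probability Ben plays High, from Anna's indifference between High and Low: y − 2(1−y) = 4(1−y), giving y = 6/7.
Since Anna is indifferent in equilibrium, Anna's expected payoff equals the payoff from either row against (6/7, 1/7). Using High: (6/7) − 2(1/7) = 4/7.

4/7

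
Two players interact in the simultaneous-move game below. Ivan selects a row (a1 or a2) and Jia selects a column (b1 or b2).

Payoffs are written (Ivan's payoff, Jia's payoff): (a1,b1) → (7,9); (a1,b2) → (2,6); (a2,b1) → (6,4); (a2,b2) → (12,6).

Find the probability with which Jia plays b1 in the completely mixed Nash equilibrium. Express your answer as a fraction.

10/11

Let q be the probability that Jia plays b1. In a completely mixed equilibrium, Ivan must be indifferent between a1 and a2.
Ivan's expected payoff from a1 is 7q + 2(1−q); from a2 it is 6q + 12(1−q).
Setting these equal: 5q + 2 = −6q + 12, so q = 10/11.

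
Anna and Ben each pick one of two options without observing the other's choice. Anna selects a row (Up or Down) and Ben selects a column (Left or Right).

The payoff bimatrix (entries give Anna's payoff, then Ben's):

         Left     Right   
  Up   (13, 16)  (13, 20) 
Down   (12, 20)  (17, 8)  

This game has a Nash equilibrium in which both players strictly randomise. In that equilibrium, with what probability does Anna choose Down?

1/4

Let r be the probability that Anna plays Up. In a completely mixed equilibrium, Ben must be indifferent between Left and Right.
Ben's expected payoff from Left is 16r + 20(1−r); from Right it is 20r + 8(1−r).
Setting these equal: −4r + 20 = 12r + 8, so r = 3/4.
Therefore Anna plays Down with probability 1 − 3/4 = 1/4.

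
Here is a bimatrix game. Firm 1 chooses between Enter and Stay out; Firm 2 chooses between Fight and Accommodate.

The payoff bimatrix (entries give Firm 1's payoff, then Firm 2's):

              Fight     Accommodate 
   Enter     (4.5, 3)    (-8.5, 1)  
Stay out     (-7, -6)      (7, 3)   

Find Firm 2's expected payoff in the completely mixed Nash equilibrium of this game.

15/11

First find x, the probability Firm 1 plays Enter, from Firm 2's indifference between Fight and Accommodate: 3x − 6(1−x) = x + 3(1−x), giving x = 9/11.
Since Firm 2 is indifferent in equilibrium, Firm 2's expected payoff equals the payoff from either column against (9/11, 2/11). Using Fight: 3(9/11) − 6(2/11) = 15/11.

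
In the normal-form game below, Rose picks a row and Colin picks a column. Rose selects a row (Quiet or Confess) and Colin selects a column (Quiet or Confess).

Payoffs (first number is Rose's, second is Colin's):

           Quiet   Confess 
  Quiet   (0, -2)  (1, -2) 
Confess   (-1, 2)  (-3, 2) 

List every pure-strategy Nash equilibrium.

(Quiet, Quiet) and (Quiet, Confess)

(Quiet, Quiet): Rose gets 0 ≥ -1 from Confess, and Colin gets -2 ≥ -2 from Confess — Nash equilibrium.
(Quiet, Confess): Rose gets 1 ≥ -3 from Confess, and Colin gets -2 ≥ -2 from Quiet — Nash equilibrium.
(Confess, Quiet): Rose prefers Quiet (0 > -1) — not an equilibrium.
(Confess, Confess): Rose prefers Quiet (1 > -3) — not an equilibrium.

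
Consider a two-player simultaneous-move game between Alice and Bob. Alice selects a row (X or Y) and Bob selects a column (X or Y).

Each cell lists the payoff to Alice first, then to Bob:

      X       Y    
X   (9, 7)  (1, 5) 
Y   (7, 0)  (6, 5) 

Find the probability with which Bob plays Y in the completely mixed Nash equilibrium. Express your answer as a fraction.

2/7

Let c be the probability that Bob plays X. In a completely mixed equilibrium, Alice must be indifferent between X and Y.
Alice's expected payoff from X is 9c + (1−c); from Y it is 7c + 6(1−c).
Setting these equal: 8c + 1 = c + 6, so c = 5/7.
Therefore Bob plays Y with probability 1 − 5/7 = 2/7.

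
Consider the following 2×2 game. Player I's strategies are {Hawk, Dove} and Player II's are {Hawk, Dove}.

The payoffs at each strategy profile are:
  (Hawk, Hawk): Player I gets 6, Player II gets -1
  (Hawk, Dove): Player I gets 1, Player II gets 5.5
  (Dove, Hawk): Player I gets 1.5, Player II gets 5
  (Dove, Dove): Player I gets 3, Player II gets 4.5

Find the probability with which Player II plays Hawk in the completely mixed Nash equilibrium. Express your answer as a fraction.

Let q be the probability that Player II plays Hawk. In a completely mixed equilibrium, Player I must be indifferent between Hawk and Dove.
Player I's expected payoff from Hawk is 6q + (1−q); from Dove it is 1.5q + 3(1−q).
Setting these equal: 5q + 1 = −1.5q + 3, so q = 4/13.

4/13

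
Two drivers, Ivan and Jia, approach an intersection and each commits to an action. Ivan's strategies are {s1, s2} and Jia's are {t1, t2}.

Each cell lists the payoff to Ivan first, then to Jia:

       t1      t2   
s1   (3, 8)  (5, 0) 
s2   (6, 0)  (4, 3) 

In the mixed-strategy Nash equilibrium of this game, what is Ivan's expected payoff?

First find q, the probability Jia plays t1, from Ivan's indifference between s1 and s2: 3q + 5(1−q) = 6q + 4(1−q), giving q = 1/4.
Since Ivan is indifferent in equilibrium, Ivan's expected payoff equals the payoff from either row against (1/4, 3/4). Using s1: 3(1/4) + 5(3/4) = 9/2.

9/2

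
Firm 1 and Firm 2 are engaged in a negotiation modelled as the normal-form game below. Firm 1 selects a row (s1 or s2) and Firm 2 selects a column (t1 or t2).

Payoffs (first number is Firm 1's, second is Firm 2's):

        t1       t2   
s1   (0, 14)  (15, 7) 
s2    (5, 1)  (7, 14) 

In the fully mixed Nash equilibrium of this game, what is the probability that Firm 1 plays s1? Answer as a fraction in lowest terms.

13/20

Let p be the probability that Firm 1 plays s1. In a completely mixed equilibrium, Firm 2 must be indifferent between t1 and t2.
Firm 2's expected payoff from t1 is 14p + (1−p); from t2 it is 7p + 14(1−p).
Setting these equal: 13p + 1 = −7p + 14, so p = 13/20.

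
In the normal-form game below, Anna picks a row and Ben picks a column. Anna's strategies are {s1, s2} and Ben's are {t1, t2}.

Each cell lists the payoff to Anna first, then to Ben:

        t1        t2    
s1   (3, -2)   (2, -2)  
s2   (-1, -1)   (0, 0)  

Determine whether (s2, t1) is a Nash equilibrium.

No

At (s2, t1), Anna earns -1; switching to s1 would give 3, so Anna would deviate.
Ben earns -1; switching to t2 would give 0, so Ben would deviate.
Since at least one player can profitably deviate, this is not a Nash equilibrium.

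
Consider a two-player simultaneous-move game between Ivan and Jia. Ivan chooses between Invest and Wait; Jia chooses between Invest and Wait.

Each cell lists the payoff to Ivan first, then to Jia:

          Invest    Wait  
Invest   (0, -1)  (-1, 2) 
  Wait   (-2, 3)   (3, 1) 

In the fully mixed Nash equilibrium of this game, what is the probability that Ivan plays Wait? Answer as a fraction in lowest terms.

Let p be the probability that Ivan plays Invest. In a completely mixed equilibrium, Jia must be indifferent between Invest and Wait.
Jia's expected payoff from Invest is −p + 3(1−p); from Wait it is 2p + (1−p).
Setting these equal: −4p + 3 = p + 1, so p = 2/5.
Therefore Ivan plays Wait with probability 1 − 2/5 = 3/5.

3/5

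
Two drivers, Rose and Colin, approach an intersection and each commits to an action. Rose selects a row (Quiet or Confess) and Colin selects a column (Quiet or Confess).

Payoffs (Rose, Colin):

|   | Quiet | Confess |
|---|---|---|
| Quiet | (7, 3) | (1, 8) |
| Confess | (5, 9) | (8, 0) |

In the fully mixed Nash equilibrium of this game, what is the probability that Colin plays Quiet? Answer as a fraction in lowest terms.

Let q be the probability that Colin plays Quiet. In a completely mixed equilibrium, Rose must be indifferent between Quiet and Confess.
Rose's expected payoff from Quiet is 7q + (1−q); from Confess it is 5q + 8(1−q).
Setting these equal: 6q + 1 = −3q + 8, so q = 7/9.

7/9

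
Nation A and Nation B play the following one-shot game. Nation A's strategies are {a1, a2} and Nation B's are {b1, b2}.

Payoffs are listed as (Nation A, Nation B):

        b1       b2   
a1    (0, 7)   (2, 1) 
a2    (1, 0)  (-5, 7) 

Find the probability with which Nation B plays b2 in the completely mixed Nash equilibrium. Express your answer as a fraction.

1/8

Let c be the probability that Nation B plays b1. In a completely mixed equilibrium, Nation A must be indifferent between a1 and a2.
Nation A's expected payoff from a1 is 2(1−c); from a2 it is c − 5(1−c).
Setting these equal: −2c + 2 = 6c − 5, so c = 7/8.
Therefore Nation B plays b2 with probability 1 − 7/8 = 1/8.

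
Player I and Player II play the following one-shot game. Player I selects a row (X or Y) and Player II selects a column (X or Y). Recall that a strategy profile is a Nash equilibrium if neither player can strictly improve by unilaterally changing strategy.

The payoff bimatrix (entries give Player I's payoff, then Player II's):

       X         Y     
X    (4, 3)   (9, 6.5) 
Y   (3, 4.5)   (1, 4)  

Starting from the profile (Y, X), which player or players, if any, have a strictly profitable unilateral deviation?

Player I at (Y, X) earns 3; deviating to X yields 4 — a strict improvement.
Player II earns 4.5; deviating to Y yields 4 — not better.
Only Player I has a strictly profitable deviation.

Player I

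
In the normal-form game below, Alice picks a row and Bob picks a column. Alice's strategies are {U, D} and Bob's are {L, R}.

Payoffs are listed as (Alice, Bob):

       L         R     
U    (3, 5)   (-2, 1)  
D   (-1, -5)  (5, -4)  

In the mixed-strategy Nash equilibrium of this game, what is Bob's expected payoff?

-3

First find p, the probability Alice plays U, from Bob's indifference between L and R: 5p − 5(1−p) = p − 4(1−p), giving p = 1/5.
Since Bob is indifferent in equilibrium, Bob's expected payoff equals the payoff from either column against (1/5, 4/5). Using L: 5(1/5) − 5(4/5) = -3.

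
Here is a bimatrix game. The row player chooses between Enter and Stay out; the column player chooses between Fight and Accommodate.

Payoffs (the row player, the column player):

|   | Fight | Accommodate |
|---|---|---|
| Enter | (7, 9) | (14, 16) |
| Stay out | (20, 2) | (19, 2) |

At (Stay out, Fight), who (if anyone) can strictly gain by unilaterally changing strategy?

Neither

The row player at (Stay out, Fight) earns 20; deviating to Enter yields 7 — not better.
The column player earns 2; deviating to Accommodate yields 2 — not better.
Neither player can strictly improve; the profile is a Nash equilibrium.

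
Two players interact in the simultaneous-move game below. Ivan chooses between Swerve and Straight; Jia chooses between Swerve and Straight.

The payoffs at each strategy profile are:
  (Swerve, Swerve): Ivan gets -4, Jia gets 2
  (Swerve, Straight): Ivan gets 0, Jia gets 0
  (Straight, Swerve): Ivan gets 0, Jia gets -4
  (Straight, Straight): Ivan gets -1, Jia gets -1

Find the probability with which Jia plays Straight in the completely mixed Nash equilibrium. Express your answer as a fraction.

4/5

Let c be the probability that Jia plays Swerve. In a completely mixed equilibrium, Ivan must be indifferent between Swerve and Straight.
Ivan's expected payoff from Swerve is −4c; from Straight it is −(1−c).
Setting these equal: −4c = c − 1, so c = 1/5.
Therefore Jia plays Straight with probability 1 − 1/5 = 4/5.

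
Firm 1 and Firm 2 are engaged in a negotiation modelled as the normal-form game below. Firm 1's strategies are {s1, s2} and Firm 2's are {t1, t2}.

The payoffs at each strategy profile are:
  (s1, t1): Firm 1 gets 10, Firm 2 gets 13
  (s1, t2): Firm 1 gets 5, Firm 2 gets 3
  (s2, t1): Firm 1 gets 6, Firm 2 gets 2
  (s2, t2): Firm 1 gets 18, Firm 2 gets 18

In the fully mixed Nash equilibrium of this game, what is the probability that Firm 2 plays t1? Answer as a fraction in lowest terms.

Let y be the probability that Firm 2 plays t1. In a completely mixed equilibrium, Firm 1 must be indifferent between s1 and s2.
Firm 1's expected payoff from s1 is 10y + 5(1−y); from s2 it is 6y + 18(1−y).
Setting these equal: 5y + 5 = −12y + 18, so y = 13/17.

13/17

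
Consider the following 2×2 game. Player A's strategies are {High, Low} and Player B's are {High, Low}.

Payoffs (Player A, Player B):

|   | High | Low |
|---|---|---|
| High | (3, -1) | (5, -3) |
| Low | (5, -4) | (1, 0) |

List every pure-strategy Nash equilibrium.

none

(High, High): Player A prefers Low (5 > 3) — not an equilibrium.
(High, Low): Player B prefers High (-1 > -3) — not an equilibrium.
(Low, High): Player B prefers Low (0 > -4) — not an equilibrium.
(Low, Low): Player A prefers High (5 > 1) — not an equilibrium.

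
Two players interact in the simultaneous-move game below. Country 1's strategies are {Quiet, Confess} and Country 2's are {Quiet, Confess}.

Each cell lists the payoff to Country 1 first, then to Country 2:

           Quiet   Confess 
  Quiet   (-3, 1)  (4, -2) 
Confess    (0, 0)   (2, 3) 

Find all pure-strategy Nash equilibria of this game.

(Quiet, Quiet): Country 1 prefers Confess (0 > -3) — not an equilibrium.
(Quiet, Confess): Country 2 prefers Quiet (1 > -2) — not an equilibrium.
(Confess, Quiet): Country 2 prefers Confess (3 > 0) — not an equilibrium.
(Confess, Confess): Country 1 prefers Quiet (4 > 2) — not an equilibrium.

none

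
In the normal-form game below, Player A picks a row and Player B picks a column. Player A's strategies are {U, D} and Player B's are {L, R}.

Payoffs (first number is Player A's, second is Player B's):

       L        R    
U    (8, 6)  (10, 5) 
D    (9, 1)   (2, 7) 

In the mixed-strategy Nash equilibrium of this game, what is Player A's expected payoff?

First find q, the probability Player B plays L, from Player A's indifference between U and D: 8q + 10(1−q) = 9q + 2(1−q), giving q = 8/9.
Since Player A is indifferent in equilibrium, Player A's expected payoff equals the payoff from either row against (8/9, 1/9). Using U: 8(8/9) + 10(1/9) = 74/9.

74/9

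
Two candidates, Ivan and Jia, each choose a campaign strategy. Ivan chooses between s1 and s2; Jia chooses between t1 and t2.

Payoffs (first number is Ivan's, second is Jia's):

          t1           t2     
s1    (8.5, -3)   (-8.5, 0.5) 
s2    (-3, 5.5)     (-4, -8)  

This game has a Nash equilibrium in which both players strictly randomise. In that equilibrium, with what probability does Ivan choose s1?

27/34

Let r be the probability that Ivan plays s1. In a completely mixed equilibrium, Jia must be indifferent between t1 and t2.
Jia's expected payoff from t1 is −3r + 5.5(1−r); from t2 it is 0.5r − 8(1−r).
Setting these equal: −8.5r + 5.5 = 8.5r − 8, so r = 27/34.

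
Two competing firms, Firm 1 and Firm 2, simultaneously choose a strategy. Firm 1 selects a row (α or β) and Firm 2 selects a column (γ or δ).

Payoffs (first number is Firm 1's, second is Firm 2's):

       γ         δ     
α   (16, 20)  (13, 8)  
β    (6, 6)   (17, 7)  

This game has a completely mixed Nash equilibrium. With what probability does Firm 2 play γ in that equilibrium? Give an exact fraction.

Let q be the probability that Firm 2 plays γ. In a completely mixed equilibrium, Firm 1 must be indifferent between α and β.
Firm 1's expected payoff from α is 16q + 13(1−q); from β it is 6q + 17(1−q).
Setting these equal: 3q + 13 = −11q + 17, so q = 2/7.

2/7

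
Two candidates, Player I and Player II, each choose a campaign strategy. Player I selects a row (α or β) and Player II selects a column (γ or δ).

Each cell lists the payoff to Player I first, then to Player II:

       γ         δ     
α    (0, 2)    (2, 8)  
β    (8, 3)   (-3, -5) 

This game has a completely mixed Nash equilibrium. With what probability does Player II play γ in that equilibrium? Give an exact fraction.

Let y be the probability that Player II plays γ. In a completely mixed equilibrium, Player I must be indifferent between α and β.
Player I's expected payoff from α is 2(1−y); from β it is 8y − 3(1−y).
Setting these equal: −2y + 2 = 11y − 3, so y = 5/13.

5/13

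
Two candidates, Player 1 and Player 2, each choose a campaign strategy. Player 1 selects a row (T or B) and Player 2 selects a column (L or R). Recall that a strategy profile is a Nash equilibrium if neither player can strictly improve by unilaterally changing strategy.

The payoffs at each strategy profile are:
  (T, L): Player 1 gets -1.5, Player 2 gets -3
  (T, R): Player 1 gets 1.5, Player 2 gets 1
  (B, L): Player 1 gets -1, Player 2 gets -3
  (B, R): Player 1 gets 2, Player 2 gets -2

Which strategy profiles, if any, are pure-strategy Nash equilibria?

(B, R)

(T, L): Player 1 prefers B (-1 > -1.5); Player 2 prefers R (1 > -3) — not an equilibrium.
(T, R): Player 1 prefers B (2 > 1.5) — not an equilibrium.
(B, L): Player 2 prefers R (-2 > -3) — not an equilibrium.
(B, R): Player 1 gets 2 ≥ 1.5 from T, and Player 2 gets -2 ≥ -3 from L — Nash equilibrium.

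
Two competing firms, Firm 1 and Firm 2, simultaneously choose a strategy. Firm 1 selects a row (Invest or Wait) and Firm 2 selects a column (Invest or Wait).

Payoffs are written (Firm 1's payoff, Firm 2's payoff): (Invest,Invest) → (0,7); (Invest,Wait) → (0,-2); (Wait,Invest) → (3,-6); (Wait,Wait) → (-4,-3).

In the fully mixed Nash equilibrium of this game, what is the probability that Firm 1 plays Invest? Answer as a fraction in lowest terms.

1/4

Let r be the probability that Firm 1 plays Invest. In a completely mixed equilibrium, Firm 2 must be indifferent between Invest and Wait.
Firm 2's expected payoff from Invest is 7r − 6(1−r); from Wait it is −2r − 3(1−r).
Setting these equal: 13r − 6 = r − 3, so r = 1/4.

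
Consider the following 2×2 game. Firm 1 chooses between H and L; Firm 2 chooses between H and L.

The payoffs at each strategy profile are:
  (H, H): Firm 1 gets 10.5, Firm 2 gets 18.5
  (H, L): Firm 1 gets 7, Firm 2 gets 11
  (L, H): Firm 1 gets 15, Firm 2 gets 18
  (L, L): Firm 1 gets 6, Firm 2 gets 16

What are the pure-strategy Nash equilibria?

(L, H)

(H, H): Firm 1 prefers L (15 > 10.5) — not an equilibrium.
(H, L): Firm 2 prefers H (18.5 > 11) — not an equilibrium.
(L, H): Firm 1 gets 15 ≥ 10.5 from H, and Firm 2 gets 18 ≥ 16 from L — Nash equilibrium.
(L, L): Firm 1 prefers H (7 > 6); Firm 2 prefers H (18 > 16) — not an equilibrium.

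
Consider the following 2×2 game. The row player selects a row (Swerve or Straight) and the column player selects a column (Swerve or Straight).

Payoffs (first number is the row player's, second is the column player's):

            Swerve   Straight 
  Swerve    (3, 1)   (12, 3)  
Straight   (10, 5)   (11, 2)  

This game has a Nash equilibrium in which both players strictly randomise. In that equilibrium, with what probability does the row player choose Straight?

2/5

Let x be the probability that the row player plays Swerve. In a completely mixed equilibrium, the column player must be indifferent between Swerve and Straight.
The column player's expected payoff from Swerve is x + 5(1−x); from Straight it is 3x + 2(1−x).
Setting these equal: −4x + 5 = x + 2, so x = 3/5.
Therefore the row player plays Straight with probability 1 − 3/5 = 2/5.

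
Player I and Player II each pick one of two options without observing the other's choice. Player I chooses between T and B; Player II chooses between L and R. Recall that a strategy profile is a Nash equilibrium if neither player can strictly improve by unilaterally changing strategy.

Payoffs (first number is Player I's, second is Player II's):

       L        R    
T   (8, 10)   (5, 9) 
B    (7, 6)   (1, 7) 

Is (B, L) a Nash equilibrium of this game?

No

At (B, L), Player I earns 7; switching to T would give 8, so Player I would deviate.
Player II earns 6; switching to R would give 7, so Player II would deviate.
Since at least one player can profitably deviate, this is not a Nash equilibrium.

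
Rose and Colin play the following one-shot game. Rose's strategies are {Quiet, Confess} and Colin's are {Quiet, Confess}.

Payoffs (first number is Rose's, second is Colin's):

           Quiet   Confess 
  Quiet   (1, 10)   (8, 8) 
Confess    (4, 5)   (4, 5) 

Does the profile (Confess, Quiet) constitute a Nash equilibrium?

At (Confess, Quiet), Rose earns 4; switching to Quiet would give 1, so Rose has no profitable deviation.
Colin earns 5; switching to Confess would give 5, so Colin has no profitable deviation.
Neither player can gain by a unilateral deviation, so this profile is a Nash equilibrium.

Yes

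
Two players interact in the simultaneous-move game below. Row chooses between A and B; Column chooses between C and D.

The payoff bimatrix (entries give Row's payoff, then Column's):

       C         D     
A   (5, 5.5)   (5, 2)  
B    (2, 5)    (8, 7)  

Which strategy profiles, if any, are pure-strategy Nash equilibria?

(A, C) and (B, D)

(A, C): Row gets 5 ≥ 2 from B, and Column gets 5.5 ≥ 2 from D — Nash equilibrium.
(A, D): Row prefers B (8 > 5); Column prefers C (5.5 > 2) — not an equilibrium.
(B, C): Row prefers A (5 > 2); Column prefers D (7 > 5) — not an equilibrium.
(B, D): Row gets 8 ≥ 5 from A, and Column gets 7 ≥ 5 from C — Nash equilibrium.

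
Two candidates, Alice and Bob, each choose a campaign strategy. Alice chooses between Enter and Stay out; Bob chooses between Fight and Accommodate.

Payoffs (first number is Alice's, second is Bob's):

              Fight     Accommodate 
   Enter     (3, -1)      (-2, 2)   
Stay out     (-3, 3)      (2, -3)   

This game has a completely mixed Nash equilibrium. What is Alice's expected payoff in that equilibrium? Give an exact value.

First find q, the probability Bob plays Fight, from Alice's indifference between Enter and Stay out: 3q − 2(1−q) = −3q + 2(1−q), giving q = 2/5.
Since Alice is indifferent in equilibrium, Alice's expected payoff equals the payoff from either row against (2/5, 3/5). Using Enter: 3(2/5) − 2(3/5) = 0.

0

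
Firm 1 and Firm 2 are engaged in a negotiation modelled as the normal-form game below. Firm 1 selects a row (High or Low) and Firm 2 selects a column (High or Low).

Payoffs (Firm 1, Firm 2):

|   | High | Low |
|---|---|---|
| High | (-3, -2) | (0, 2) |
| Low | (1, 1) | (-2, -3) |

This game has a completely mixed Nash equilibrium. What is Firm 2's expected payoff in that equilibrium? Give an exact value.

-1/2

First find p, the probability Firm 1 plays High, from Firm 2's indifference between High and Low: −2p + (1−p) = 2p − 3(1−p), giving p = 1/2.
Since Firm 2 is indifferent in equilibrium, Firm 2's expected payoff equals the payoff from either column against (1/2, 1/2). Using High: −2(1/2) + (1/2) = -1/2.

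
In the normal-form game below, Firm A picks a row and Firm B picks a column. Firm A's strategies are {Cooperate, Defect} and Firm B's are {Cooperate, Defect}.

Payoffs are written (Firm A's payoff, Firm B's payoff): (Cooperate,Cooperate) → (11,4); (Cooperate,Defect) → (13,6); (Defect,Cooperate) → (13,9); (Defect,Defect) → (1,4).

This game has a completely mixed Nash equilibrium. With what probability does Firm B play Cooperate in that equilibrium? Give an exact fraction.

6/7

Let c be the probability that Firm B plays Cooperate. In a completely mixed equilibrium, Firm A must be indifferent between Cooperate and Defect.
Firm A's expected payoff from Cooperate is 11c + 13(1−c); from Defect it is 13c + (1−c).
Setting these equal: −2c + 13 = 12c + 1, so c = 6/7.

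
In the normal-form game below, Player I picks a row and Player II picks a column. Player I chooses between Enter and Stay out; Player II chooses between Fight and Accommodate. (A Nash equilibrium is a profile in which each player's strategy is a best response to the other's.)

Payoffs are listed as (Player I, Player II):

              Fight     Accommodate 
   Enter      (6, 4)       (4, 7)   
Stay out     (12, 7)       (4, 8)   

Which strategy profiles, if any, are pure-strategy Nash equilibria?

(Enter, Fight): Player I prefers Stay out (12 > 6); Player II prefers Accommodate (7 > 4) — not an equilibrium.
(Enter, Accommodate): Player I gets 4 ≥ 4 from Stay out, and Player II gets 7 ≥ 4 from Fight — Nash equilibrium.
(Stay out, Fight): Player II prefers Accommodate (8 > 7) — not an equilibrium.
(Stay out, Accommodate): Player I gets 4 ≥ 4 from Enter, and Player II gets 8 ≥ 7 from Fight — Nash equilibrium.

(Enter, Accommodate) and (Stay out, Accommodate)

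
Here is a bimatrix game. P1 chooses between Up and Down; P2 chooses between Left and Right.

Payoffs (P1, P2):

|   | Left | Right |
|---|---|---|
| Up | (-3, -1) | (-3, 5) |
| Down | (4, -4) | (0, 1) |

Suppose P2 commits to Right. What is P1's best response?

Against Right, P1 earns -3 from Up and 0 from Down.
So Down is the best response.

Down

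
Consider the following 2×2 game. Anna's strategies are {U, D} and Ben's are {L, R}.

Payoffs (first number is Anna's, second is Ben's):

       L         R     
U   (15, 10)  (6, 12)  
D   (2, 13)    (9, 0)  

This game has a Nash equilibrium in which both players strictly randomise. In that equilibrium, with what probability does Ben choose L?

3/16

Let q be the probability that Ben plays L. In a completely mixed equilibrium, Anna must be indifferent between U and D.
Anna's expected payoff from U is 15q + 6(1−q); from D it is 2q + 9(1−q).
Setting these equal: 9q + 6 = −7q + 9, so q = 3/16.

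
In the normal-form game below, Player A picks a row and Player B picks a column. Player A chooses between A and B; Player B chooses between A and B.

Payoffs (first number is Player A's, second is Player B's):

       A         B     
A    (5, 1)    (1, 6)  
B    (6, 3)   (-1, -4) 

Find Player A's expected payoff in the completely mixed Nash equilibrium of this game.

First find y, the probability Player B plays A, from Player A's indifference between A and B: 5y + (1−y) = 6y − (1−y), giving y = 2/3.
Since Player A is indifferent in equilibrium, Player A's expected payoff equals the payoff from either row against (2/3, 1/3). Using A: 5(2/3) + (1/3) = 11/3.

11/3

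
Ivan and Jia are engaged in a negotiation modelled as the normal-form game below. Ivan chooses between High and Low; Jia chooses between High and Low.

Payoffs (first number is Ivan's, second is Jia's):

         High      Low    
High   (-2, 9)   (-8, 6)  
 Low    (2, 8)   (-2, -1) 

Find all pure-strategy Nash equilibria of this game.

(Low, High)

(High, High): Ivan prefers Low (2 > -2) — not an equilibrium.
(High, Low): Ivan prefers Low (-2 > -8); Jia prefers High (9 > 6) — not an equilibrium.
(Low, High): Ivan gets 2 ≥ -2 from High, and Jia gets 8 ≥ -1 from Low — Nash equilibrium.
(Low, Low): Jia prefers High (8 > -1) — not an equilibrium.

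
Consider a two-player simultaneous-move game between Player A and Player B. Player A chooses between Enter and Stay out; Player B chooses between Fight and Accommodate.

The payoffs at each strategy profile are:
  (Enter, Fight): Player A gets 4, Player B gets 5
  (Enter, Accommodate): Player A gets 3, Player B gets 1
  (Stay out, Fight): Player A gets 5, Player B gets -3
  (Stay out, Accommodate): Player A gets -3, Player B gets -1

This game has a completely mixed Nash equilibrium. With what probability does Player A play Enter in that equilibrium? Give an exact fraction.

Let p be the probability that Player A plays Enter. In a completely mixed equilibrium, Player B must be indifferent between Fight and Accommodate.
Player B's expected payoff from Fight is 5p − 3(1−p); from Accommodate it is p − (1−p).
Setting these equal: 8p − 3 = 2p − 1, so p = 1/3.

1/3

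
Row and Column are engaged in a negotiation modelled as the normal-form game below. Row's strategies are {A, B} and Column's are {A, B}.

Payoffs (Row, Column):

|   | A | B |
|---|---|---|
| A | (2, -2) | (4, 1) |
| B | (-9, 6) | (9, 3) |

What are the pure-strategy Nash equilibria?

none

(A, A): Column prefers B (1 > -2) — not an equilibrium.
(A, B): Row prefers B (9 > 4) — not an equilibrium.
(B, A): Row prefers A (2 > -9) — not an equilibrium.
(B, B): Column prefers A (6 > 3) — not an equilibrium.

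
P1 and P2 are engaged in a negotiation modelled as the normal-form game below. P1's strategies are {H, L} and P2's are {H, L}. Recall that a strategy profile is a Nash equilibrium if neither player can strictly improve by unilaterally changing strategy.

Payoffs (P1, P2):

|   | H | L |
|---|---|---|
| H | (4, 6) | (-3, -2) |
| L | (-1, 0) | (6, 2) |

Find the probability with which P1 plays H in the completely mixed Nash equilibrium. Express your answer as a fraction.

Let r be the probability that P1 plays H. In a completely mixed equilibrium, P2 must be indifferent between H and L.
P2's expected payoff from H is 6r; from L it is −2r + 2(1−r).
Setting these equal: 6r = −4r + 2, so r = 1/5.

1/5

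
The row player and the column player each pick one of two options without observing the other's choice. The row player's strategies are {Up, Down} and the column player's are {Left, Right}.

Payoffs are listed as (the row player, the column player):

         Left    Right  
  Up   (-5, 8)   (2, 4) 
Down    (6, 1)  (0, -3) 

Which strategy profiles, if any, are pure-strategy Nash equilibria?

(Up, Left): the row player prefers Down (6 > -5) — not an equilibrium.
(Up, Right): the column player prefers Left (8 > 4) — not an equilibrium.
(Down, Left): the row player gets 6 ≥ -5 from Up, and the column player gets 1 ≥ -3 from Right — Nash equilibrium.
(Down, Right): the row player prefers Up (2 > 0); the column player prefers Left (1 > -3) — not an equilibrium.

(Down, Left)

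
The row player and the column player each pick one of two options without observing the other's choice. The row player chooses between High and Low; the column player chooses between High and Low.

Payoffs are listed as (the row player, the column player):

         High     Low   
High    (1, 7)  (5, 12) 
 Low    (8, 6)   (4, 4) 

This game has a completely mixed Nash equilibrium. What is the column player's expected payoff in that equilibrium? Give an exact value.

First find p, the probability the row player plays High, from the column player's indifference between High and Low: 7p + 6(1−p) = 12p + 4(1−p), giving p = 2/7.
Since the column player is indifferent in equilibrium, the column player's expected payoff equals the payoff from either column against (2/7, 5/7). Using High: 7(2/7) + 6(5/7) = 44/7.

44/7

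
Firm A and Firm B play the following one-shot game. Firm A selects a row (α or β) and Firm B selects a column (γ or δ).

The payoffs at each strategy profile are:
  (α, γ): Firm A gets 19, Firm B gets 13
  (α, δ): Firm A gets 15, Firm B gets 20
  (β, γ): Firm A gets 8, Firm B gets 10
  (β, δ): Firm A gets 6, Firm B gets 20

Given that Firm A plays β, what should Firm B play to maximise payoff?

Against β, Firm B earns 10 from γ and 20 from δ.
So δ is the best response.

δ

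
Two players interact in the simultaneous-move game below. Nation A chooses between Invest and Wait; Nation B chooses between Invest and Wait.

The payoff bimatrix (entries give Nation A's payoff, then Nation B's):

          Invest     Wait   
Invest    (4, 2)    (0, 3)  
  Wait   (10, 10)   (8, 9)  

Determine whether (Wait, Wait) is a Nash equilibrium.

At (Wait, Wait), Nation A earns 8; switching to Invest would give 0, so Nation A has no profitable deviation.
Nation B earns 9; switching to Invest would give 10, so Nation B would deviate.
Since at least one player can profitably deviate, this is not a Nash equilibrium.

No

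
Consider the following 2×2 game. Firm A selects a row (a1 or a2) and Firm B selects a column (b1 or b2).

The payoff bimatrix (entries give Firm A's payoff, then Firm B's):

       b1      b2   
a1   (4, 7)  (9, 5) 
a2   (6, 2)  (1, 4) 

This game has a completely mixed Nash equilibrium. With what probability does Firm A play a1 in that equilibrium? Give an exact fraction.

1/2

Let x be the probability that Firm A plays a1. In a completely mixed equilibrium, Firm B must be indifferent between b1 and b2.
Firm B's expected payoff from b1 is 7x + 2(1−x); from b2 it is 5x + 4(1−x).
Setting these equal: 5x + 2 = x + 4, so x = 1/2.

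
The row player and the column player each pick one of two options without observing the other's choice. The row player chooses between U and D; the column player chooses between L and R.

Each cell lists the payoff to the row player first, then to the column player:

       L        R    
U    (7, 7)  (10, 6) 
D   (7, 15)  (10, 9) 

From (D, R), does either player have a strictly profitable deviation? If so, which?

The column player

The row player at (D, R) earns 10; deviating to U yields 10 — not better.
The column player earns 9; deviating to L yields 15 — a strict improvement.
Only the column player has a strictly profitable deviation.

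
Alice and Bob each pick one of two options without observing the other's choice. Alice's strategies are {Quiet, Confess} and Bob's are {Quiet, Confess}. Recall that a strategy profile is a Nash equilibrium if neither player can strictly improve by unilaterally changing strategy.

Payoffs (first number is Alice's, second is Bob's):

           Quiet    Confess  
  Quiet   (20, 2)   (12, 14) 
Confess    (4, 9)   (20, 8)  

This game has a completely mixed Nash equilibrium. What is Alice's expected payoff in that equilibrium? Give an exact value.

44/3

First find q, the probability Bob plays Quiet, from Alice's indifference between Quiet and Confess: 20q + 12(1−q) = 4q + 20(1−q), giving q = 1/3.
Since Alice is indifferent in equilibrium, Alice's expected payoff equals the payoff from either row against (1/3, 2/3). Using Quiet: 20(1/3) + 12(2/3) = 44/3.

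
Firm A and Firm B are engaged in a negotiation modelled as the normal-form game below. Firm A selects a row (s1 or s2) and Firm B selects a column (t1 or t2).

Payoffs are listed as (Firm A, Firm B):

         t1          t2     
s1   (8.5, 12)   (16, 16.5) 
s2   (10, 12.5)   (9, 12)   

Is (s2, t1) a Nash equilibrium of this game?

At (s2, t1), Firm A earns 10; switching to s1 would give 8.5, so Firm A has no profitable deviation.
Firm B earns 12.5; switching to t2 would give 12, so Firm B has no profitable deviation.
Neither player can gain by a unilateral deviation, so this profile is a Nash equilibrium.

Yes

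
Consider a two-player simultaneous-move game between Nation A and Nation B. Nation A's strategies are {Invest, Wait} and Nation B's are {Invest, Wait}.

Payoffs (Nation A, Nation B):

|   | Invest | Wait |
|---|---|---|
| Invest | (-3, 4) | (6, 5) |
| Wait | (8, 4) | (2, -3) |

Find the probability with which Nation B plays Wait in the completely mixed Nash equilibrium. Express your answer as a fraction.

11/15

Let q be the probability that Nation B plays Invest. In a completely mixed equilibrium, Nation A must be indifferent between Invest and Wait.
Nation A's expected payoff from Invest is −3q + 6(1−q); from Wait it is 8q + 2(1−q).
Setting these equal: −9q + 6 = 6q + 2, so q = 4/15.
Therefore Nation B plays Wait with probability 1 − 4/15 = 11/15.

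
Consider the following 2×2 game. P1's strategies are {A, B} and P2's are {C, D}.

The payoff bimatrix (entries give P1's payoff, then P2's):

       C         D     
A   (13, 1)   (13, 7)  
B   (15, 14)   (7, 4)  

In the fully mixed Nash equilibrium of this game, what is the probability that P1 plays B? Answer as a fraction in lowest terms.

Let x be the probability that P1 plays A. In a completely mixed equilibrium, P2 must be indifferent between C and D.
P2's expected payoff from C is x + 14(1−x); from D it is 7x + 4(1−x).
Setting these equal: −13x + 14 = 3x + 4, so x = 5/8.
Therefore P1 plays B with probability 1 − 5/8 = 3/8.

3/8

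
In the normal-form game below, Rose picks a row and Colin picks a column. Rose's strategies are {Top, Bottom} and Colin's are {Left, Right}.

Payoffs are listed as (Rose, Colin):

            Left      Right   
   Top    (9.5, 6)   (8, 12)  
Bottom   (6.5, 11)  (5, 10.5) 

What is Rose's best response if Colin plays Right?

Top

Against Right, Rose earns 8 from Top and 5 from Bottom.
So Top is the best response.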